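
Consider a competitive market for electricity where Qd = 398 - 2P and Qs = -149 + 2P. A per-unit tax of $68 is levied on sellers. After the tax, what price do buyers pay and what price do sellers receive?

Buyers pay $170.75, sellers receive $102.75

Pre-tax equilibrium: P* = 136.75, Q* = 124.5.
Tax on sellers shifts supply to Qs = -149 + 2(P − 68) = -285 + 2P.
398 - 2P = -285 + 2P gives buyer price Pb = 170.75; sellers receive Ps = 170.75 − 68 = 102.75.
New quantity: Q = 398 − 2(170.75) = 56.5.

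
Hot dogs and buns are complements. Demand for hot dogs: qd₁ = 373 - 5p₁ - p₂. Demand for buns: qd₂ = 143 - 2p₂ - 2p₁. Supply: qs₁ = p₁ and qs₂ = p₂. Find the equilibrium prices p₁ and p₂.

Market 1: 373 - 5p₁ - p₂ = p₁ → 6p₁ + p₂ = 373.
Market 2: 3p₂ + 2p₁ = 143.
Eliminating p₂: 3×(1) − 1×(2) gives 16p₁ = 976, so p₁ = 61.
Back-substitute into (2): p₂ = (143 − 2×61) / 3 = 7.

p₁ = 61, p₂ = 7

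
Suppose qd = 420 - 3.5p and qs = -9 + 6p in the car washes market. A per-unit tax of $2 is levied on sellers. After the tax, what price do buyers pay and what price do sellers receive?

Buyers pay 882/19, sellers receive 844/19

Pre-tax equilibrium: p* = 858/19, q* = 4977/19.
Tax on sellers shifts supply to qs = -9 + 6(p − 2) = -21 + 6p.
420 - 3.5p = -21 + 6p gives buyer price pb = 882/19; sellers receive ps = 882/19 − 2 = 844/19.
New quantity: q = 420 − 3.5(882/19) = 4893/19.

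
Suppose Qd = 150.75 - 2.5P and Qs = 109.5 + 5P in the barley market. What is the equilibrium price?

P* = 5.5

Set Qd = Qs: 150.75 - 2.5P = 109.5 + 5P.
41.25 = 7.5P, so P* = 5.5.
Q* = 150.75 − 2.5(5.5) = 137.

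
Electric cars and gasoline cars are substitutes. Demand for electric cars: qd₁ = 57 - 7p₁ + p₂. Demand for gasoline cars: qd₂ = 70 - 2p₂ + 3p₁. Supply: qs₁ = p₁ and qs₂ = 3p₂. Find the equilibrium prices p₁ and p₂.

p₁ = 355/37, p₂ = 731/37

Market 1: 57 - 7p₁ + p₂ = p₁ → 8p₁ - p₂ = 57.
Market 2: 5p₂ - 3p₁ = 70.
Eliminating p₂: 5×(1) + 1×(2) gives 37p₁ = 355, so p₁ = 355/37.
Back-substitute into (2): p₂ = (70 + 3×355/37) / 5 = 731/37.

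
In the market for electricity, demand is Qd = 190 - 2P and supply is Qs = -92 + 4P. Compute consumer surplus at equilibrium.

Consumer surplus = 2304

Equilibrium: 190 - 2P = -92 + 4P gives P* = 47, Q* = 96.
Demand choke price (Qd = 0): P = 95.
CS = ½(95 − 47)(96) = 2304.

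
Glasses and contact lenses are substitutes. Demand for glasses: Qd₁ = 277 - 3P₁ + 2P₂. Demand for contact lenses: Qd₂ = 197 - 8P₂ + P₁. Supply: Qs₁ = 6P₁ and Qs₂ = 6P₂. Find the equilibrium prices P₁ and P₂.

P₁ = 1068/31, P₂ = 1025/62

Market 1: 277 - 3P₁ + 2P₂ = 6P₁ → 9P₁ - 2P₂ = 277.
Market 2: 14P₂ - P₁ = 197.
Eliminating P₂: 14×(1) + 2×(2) gives 124P₁ = 4272, so P₁ = 1068/31.
Back-substitute into (2): P₂ = (197 + 1×1068/31) / 14 = 1025/62.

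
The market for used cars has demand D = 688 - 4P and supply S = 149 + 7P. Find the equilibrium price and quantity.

P* = 49, Q* = 492

Set D = S: 688 - 4P = 149 + 7P.
539 = 11P, so P* = 49.
Q* = 688 − 4(49) = 492.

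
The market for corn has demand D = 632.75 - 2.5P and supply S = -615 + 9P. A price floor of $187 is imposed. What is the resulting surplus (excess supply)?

Surplus = 902.75

Equilibrium price would be P* = 108.5, so the floor at 187 binds.
At P = 187: D = 165.25, S = 1068.
Surplus = 1068 − 165.25 = 902.75.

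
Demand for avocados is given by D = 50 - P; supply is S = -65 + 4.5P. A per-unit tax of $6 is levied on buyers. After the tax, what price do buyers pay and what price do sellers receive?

Pre-tax equilibrium: P* = 230/11, Q* = 320/11.
Tax on buyers shifts demand to D = 50 − 1(P + 6) = 44 - P.
44 - P = -65 + 4.5P gives seller price Ps = 218/11; buyers pay Pb = 218/11 + 6 = 284/11.
New quantity: Q = 50 − 1(284/11) = 266/11.

Buyers pay 284/11, sellers receive 218/11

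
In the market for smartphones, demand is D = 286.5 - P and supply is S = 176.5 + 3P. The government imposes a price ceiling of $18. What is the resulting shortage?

Shortage = 38

Equilibrium price would be P* = 27.5, so the ceiling at 18 binds.
At P = 18: D = 286.5 − 1(18) = 268.5, S = 176.5 + 3(18) = 230.5.
Shortage = 268.5 − 230.5 = 38.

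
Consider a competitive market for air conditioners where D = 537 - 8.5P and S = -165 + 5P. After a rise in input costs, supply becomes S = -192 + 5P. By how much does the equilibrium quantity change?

Original equilibrium: P* = 52, Q* = 95.
New equilibrium: 537 - 8.5P = -192 + 5P, so 729 = 13.5P and P' = 54; Q' = 537 − 8.5(54) = 78.
Change in quantity: 78 − 95 = -17.

ΔQ = -17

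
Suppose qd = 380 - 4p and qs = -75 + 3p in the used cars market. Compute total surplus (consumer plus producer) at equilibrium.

Equilibrium: 380 - 4p = -75 + 3p gives p* = 65, q* = 120.
Demand choke price: p = 95; supply starts at p = 25.
CS = ½(95 − 65)(120) = 1800; PS = ½(65 − 25)(120) = 2400.

Total surplus = 4200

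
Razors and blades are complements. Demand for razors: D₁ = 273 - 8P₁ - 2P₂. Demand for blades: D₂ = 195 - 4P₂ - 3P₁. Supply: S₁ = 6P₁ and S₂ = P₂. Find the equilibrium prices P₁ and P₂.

P₁ = 15.234375, P₂ = 29.859375

Market 1: 273 - 8P₁ - 2P₂ = 6P₁ → 14P₁ + 2P₂ = 273.
Market 2: 5P₂ + 3P₁ = 195.
Eliminating P₂: 5×(1) − 2×(2) gives 64P₁ = 975, so P₁ = 15.234375.
Back-substitute into (2): P₂ = (195 − 3×15.234375) / 5 = 29.859375.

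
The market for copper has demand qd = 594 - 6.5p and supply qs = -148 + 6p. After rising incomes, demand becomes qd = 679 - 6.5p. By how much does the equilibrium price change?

Δp = 6.8

Original equilibrium: p* = 59.36, q* = 208.16.
New equilibrium: 679 - 6.5p = -148 + 6p, so 827 = 12.5p and p' = 66.16; q' = 679 − 6.5(66.16) = 248.96.
Change in price: 66.16 − 59.36 = 6.8.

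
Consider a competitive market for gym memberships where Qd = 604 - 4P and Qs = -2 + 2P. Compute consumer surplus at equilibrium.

Equilibrium: 604 - 4P = -2 + 2P gives P* = 101, Q* = 200.
Demand choke price (Qd = 0): P = 151.
CS = ½(151 − 101)(200) = 5000.

Consumer surplus = 5000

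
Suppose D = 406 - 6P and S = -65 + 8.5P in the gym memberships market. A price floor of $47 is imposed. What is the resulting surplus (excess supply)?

Equilibrium price would be P* = 942/29, so the floor at 47 binds.
At P = 47: D = 124, S = 334.5.
Surplus = 334.5 − 124 = 210.5.

Surplus = 210.5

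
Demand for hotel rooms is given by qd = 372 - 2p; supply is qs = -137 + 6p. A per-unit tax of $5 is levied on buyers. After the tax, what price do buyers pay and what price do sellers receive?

Pre-tax equilibrium: p* = 63.625, q* = 244.75.
Tax on buyers shifts demand to qd = 372 − 2(p + 5) = 362 - 2p.
362 - 2p = -137 + 6p gives seller price ps = 62.375; buyers pay pb = 62.375 + 5 = 67.375.
New quantity: q = 372 − 2(67.375) = 237.25.

Buyers pay $67.375, sellers receive $62.375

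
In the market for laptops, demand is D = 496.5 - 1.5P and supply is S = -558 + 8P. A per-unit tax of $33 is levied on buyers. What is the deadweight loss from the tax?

Deadweight loss = 13068/19

Pre-tax equilibrium: P* = 111, Q* = 330.
Tax on buyers shifts demand to D = 496.5 − 1.5(P + 33) = 447 - 1.5P.
447 - 1.5P = -558 + 8P gives seller price Ps = 2010/19; buyers pay Pb = 2010/19 + 33 = 2637/19.
New quantity: Q = 496.5 − 1.5(2637/19) = 5478/19.
DWL = ½ × 33 × (330 − 5478/19) = 13068/19.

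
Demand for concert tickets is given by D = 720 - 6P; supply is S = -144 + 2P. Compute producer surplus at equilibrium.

Producer surplus = 1296

Equilibrium: 720 - 6P = -144 + 2P gives P* = 108, Q* = 72.
Supply starts at P = 72 (where S = 0).
PS = ½(108 − 72)(72) = 1296.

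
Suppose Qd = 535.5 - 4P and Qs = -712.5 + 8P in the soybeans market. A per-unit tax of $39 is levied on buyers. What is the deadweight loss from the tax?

Pre-tax equilibrium: P* = 104, Q* = 119.5.
Tax on buyers shifts demand to Qd = 535.5 − 4(P + 39) = 379.5 - 4P.
379.5 - 4P = -712.5 + 8P gives seller price Ps = 91; buyers pay Pb = 91 + 39 = 130.
New quantity: Q = 535.5 − 4(130) = 15.5.
DWL = ½ × 39 × (119.5 − 15.5) = 2028.

Deadweight loss = 2028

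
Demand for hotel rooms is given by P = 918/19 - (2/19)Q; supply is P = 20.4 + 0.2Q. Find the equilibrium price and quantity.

P* = 1122/29, Q* = 2652/29

Set the two price expressions equal: 918/19 - (2/19)Q = 20.4 + 0.2Q.
2652/95 = (29/95)Q, so Q* = 2652/29.
P* = 918/19 − (2/19)(2652/29) = 1122/29.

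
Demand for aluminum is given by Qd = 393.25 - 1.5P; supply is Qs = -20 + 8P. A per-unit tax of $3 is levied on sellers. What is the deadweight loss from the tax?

Deadweight loss = 108/19

Pre-tax equilibrium: P* = 43.5, Q* = 328.
Tax on sellers shifts supply to Qs = -20 + 8(P − 3) = -44 + 8P.
393.25 - 1.5P = -44 + 8P gives buyer price Pb = 1749/38; sellers receive Ps = 1749/38 − 3 = 1635/38.
New quantity: Q = 393.25 − 1.5(1749/38) = 6160/19.
DWL = ½ × 3 × (328 − 6160/19) = 108/19.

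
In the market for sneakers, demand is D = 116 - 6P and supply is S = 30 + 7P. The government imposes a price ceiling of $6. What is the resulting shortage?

Shortage = 8

Equilibrium price would be P* = 86/13, so the ceiling at 6 binds.
At P = 6: D = 116 − 6(6) = 80, S = 30 + 7(6) = 72.
Shortage = 80 − 72 = 8.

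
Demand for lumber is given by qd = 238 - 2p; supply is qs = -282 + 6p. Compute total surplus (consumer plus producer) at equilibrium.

Total surplus = 3888

Equilibrium: 238 - 2p = -282 + 6p gives p* = 65, q* = 108.
Demand choke price: p = 119; supply starts at p = 47.
CS = ½(119 − 65)(108) = 2916; PS = ½(65 − 47)(108) = 972.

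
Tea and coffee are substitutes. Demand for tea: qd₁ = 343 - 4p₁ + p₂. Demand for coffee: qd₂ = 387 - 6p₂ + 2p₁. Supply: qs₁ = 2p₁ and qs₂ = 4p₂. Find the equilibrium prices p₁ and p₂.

Market 1: 343 - 4p₁ + p₂ = 2p₁ → 6p₁ - p₂ = 343.
Market 2: 10p₂ - 2p₁ = 387.
Eliminating p₂: 10×(1) + 1×(2) gives 58p₁ = 3817, so p₁ = 3817/58.
Back-substitute into (2): p₂ = (387 + 2×3817/58) / 10 = 1504/29.

p₁ = 3817/58, p₂ = 1504/29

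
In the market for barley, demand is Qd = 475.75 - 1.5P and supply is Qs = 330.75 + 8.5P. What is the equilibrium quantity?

Set Qd = Qs: 475.75 - 1.5P = 330.75 + 8.5P.
145 = 10P, so P* = 14.5.
Q* = 475.75 − 1.5(14.5) = 454.

Q* = 454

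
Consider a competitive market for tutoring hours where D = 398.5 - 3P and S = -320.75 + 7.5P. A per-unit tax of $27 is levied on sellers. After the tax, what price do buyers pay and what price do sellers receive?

Pre-tax equilibrium: P* = 68.5, Q* = 193.
Tax on sellers shifts supply to S = -320.75 + 7.5(P − 27) = -523.25 + 7.5P.
398.5 - 3P = -523.25 + 7.5P gives buyer price Pb = 1229/14; sellers receive Ps = 1229/14 − 27 = 851/14.
New quantity: Q = 398.5 − 3(1229/14) = 946/7.

Buyers pay 1229/14, sellers receive 851/14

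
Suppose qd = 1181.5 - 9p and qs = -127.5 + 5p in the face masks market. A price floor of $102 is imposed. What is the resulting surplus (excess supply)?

Equilibrium price would be p* = 93.5, so the floor at 102 binds.
At p = 102: qd = 263.5, qs = 382.5.
Surplus = 382.5 − 263.5 = 119.

Surplus = 119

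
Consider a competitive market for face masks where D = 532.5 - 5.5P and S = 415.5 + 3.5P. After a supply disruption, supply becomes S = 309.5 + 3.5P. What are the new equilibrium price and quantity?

Original equilibrium: P* = 13, Q* = 461.
New equilibrium: 532.5 - 5.5P = 309.5 + 3.5P, so 223 = 9P and P' = 223/9; Q' = 532.5 − 5.5(223/9) = 3566/9.

P' = 223/9, Q' = 3566/9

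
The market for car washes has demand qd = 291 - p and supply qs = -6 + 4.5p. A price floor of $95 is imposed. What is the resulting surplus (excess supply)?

Surplus = 225.5

Equilibrium price would be p* = 54, so the floor at 95 binds.
At p = 95: qd = 196, qs = 421.5.
Surplus = 421.5 − 196 = 225.5.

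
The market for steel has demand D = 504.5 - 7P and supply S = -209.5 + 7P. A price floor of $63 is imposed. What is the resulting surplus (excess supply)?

Equilibrium price would be P* = 51, so the floor at 63 binds.
At P = 63: D = 63.5, S = 231.5.
Surplus = 231.5 − 63.5 = 168.

Surplus = 168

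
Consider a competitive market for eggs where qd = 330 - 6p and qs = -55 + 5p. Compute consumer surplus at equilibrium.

Equilibrium: 330 - 6p = -55 + 5p gives p* = 35, q* = 120.
Demand choke price (qd = 0): p = 55.
CS = ½(55 − 35)(120) = 1200.

Consumer surplus = 1200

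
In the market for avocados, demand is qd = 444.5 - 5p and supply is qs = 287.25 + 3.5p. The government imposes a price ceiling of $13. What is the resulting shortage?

Shortage = 46.75

Equilibrium price would be p* = 18.5, so the ceiling at 13 binds.
At p = 13: qd = 444.5 − 5(13) = 379.5, qs = 287.25 + 3.5(13) = 332.75.
Shortage = 379.5 − 332.75 = 46.75.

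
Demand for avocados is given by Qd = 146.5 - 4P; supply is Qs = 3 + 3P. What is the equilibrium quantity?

Q* = 64.5

Set Qd = Qs: 146.5 - 4P = 3 + 3P.
143.5 = 7P, so P* = 20.5.
Q* = 146.5 − 4(20.5) = 64.5.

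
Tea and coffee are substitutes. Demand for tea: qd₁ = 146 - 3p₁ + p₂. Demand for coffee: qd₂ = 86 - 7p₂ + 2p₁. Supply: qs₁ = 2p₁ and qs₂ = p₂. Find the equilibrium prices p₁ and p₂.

Market 1: 146 - 3p₁ + p₂ = 2p₁ → 5p₁ - p₂ = 146.
Market 2: 8p₂ - 2p₁ = 86.
Eliminating p₂: 8×(1) + 1×(2) gives 38p₁ = 1254, so p₁ = 33.
Back-substitute into (2): p₂ = (86 + 2×33) / 8 = 19.

p₁ = 33, p₂ = 19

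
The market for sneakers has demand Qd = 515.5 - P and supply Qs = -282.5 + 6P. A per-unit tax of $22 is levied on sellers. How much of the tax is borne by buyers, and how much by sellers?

Buyers bear 132/7, sellers bear 22/7

Pre-tax equilibrium: P* = 114, Q* = 401.5.
Tax on sellers shifts supply to Qs = -282.5 + 6(P − 22) = -414.5 + 6P.
515.5 - P = -414.5 + 6P gives buyer price Pb = 930/7; sellers receive Ps = 930/7 − 22 = 776/7.
New quantity: Q = 515.5 − 1(930/7) = 5357/14.
Buyer burden = 930/7 − 114 = 132/7; seller burden = 114 − 776/7 = 22/7.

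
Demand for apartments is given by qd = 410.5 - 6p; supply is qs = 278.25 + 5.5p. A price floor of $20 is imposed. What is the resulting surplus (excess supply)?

Surplus = 97.75

Equilibrium price would be p* = 11.5, so the floor at 20 binds.
At p = 20: qd = 290.5, qs = 388.25.
Surplus = 388.25 − 290.5 = 97.75.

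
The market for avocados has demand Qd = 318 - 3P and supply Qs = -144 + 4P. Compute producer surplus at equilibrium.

Equilibrium: 318 - 3P = -144 + 4P gives P* = 66, Q* = 120.
Supply starts at P = 36 (where Qs = 0).
PS = ½(66 − 36)(120) = 1800.

Producer surplus = 1800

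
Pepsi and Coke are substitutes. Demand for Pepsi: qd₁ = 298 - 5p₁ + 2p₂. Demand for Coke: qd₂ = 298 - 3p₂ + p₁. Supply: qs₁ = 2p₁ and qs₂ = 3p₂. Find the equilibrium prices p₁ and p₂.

p₁ = 59.6, p₂ = 59.6

Market 1: 298 - 5p₁ + 2p₂ = 2p₁ → 7p₁ - 2p₂ = 298.
Market 2: 6p₂ - p₁ = 298.
Eliminating p₂: 6×(1) + 2×(2) gives 40p₁ = 2384, so p₁ = 59.6.
Back-substitute into (2): p₂ = (298 + 1×59.6) / 6 = 59.6.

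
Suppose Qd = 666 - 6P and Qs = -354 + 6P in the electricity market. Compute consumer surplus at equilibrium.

Equilibrium: 666 - 6P = -354 + 6P gives P* = 85, Q* = 156.
Demand choke price (Qd = 0): P = 111.
CS = ½(111 − 85)(156) = 2028.

Consumer surplus = 2028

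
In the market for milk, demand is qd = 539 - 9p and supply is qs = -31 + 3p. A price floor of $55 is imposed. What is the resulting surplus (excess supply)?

Equilibrium price would be p* = 47.5, so the floor at 55 binds.
At p = 55: qd = 44, qs = 134.
Surplus = 134 − 44 = 90.

Surplus = 90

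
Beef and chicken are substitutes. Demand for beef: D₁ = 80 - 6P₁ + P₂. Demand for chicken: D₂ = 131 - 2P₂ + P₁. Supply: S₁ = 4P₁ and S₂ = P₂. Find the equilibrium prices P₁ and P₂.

P₁ = 371/29, P₂ = 1390/29

Market 1: 80 - 6P₁ + P₂ = 4P₁ → 10P₁ - P₂ = 80.
Market 2: 3P₂ - P₁ = 131.
Eliminating P₂: 3×(1) + 1×(2) gives 29P₁ = 371, so P₁ = 371/29.
Back-substitute into (2): P₂ = (131 + 1×371/29) / 3 = 1390/29.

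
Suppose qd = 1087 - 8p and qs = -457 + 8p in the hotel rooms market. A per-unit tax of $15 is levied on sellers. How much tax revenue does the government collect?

Tax revenue = 3825

Pre-tax equilibrium: p* = 96.5, q* = 315.
Tax on sellers shifts supply to qs = -457 + 8(p − 15) = -577 + 8p.
1087 - 8p = -577 + 8p gives buyer price pb = 104; sellers receive ps = 104 − 15 = 89.
New quantity: q = 1087 − 8(104) = 255.
Revenue = 15 × 255 = 3825.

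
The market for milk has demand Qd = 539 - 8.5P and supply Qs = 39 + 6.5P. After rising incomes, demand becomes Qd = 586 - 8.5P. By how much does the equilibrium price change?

Original equilibrium: P* = 100/3, Q* = 767/3.
New equilibrium: 586 - 8.5P = 39 + 6.5P, so 547 = 15P and P' = 547/15; Q' = 586 − 8.5(547/15) = 8281/30.
Change in price: 547/15 − 100/3 = 47/15.

ΔP = 47/15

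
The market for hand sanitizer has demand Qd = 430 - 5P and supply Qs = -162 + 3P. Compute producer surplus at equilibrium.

Equilibrium: 430 - 5P = -162 + 3P gives P* = 74, Q* = 60.
Supply starts at P = 54 (where Qs = 0).
PS = ½(74 − 54)(60) = 600.

Producer surplus = 600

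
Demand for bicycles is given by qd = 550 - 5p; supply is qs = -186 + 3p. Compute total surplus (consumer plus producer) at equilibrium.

Total surplus = 2160

Equilibrium: 550 - 5p = -186 + 3p gives p* = 92, q* = 90.
Demand choke price: p = 110; supply starts at p = 62.
CS = ½(110 − 92)(90) = 810; PS = ½(92 − 62)(90) = 1350.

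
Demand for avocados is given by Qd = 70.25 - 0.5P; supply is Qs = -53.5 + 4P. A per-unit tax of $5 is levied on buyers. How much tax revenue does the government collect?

Pre-tax equilibrium: P* = 27.5, Q* = 56.5.
Tax on buyers shifts demand to Qd = 70.25 − 0.5(P + 5) = 67.75 - 0.5P.
67.75 - 0.5P = -53.5 + 4P gives seller price Ps = 485/18; buyers pay Pb = 485/18 + 5 = 575/18.
New quantity: Q = 70.25 − 0.5(575/18) = 977/18.
Revenue = 5 × 977/18 = 4885/18.

Tax revenue = 4885/18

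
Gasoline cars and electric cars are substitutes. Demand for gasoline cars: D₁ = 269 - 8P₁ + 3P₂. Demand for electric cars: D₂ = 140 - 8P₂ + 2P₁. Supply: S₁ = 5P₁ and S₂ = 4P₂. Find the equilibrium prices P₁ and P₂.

P₁ = 24.32, P₂ = 15.72

Market 1: 269 - 8P₁ + 3P₂ = 5P₁ → 13P₁ - 3P₂ = 269.
Market 2: 12P₂ - 2P₁ = 140.
Eliminating P₂: 12×(1) + 3×(2) gives 150P₁ = 3648, so P₁ = 24.32.
Back-substitute into (2): P₂ = (140 + 2×24.32) / 12 = 15.72.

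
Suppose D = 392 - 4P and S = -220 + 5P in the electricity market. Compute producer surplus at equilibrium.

Equilibrium: 392 - 4P = -220 + 5P gives P* = 68, Q* = 120.
Supply starts at P = 44 (where S = 0).
PS = ½(68 − 44)(120) = 1440.

Producer surplus = 1440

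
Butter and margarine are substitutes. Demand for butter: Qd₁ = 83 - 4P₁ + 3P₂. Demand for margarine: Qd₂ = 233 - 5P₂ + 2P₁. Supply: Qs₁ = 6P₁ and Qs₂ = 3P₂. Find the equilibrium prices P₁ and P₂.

P₁ = 1363/74, P₂ = 1248/37

Market 1: 83 - 4P₁ + 3P₂ = 6P₁ → 10P₁ - 3P₂ = 83.
Market 2: 8P₂ - 2P₁ = 233.
Eliminating P₂: 8×(1) + 3×(2) gives 74P₁ = 1363, so P₁ = 1363/74.
Back-substitute into (2): P₂ = (233 + 2×1363/74) / 8 = 1248/37.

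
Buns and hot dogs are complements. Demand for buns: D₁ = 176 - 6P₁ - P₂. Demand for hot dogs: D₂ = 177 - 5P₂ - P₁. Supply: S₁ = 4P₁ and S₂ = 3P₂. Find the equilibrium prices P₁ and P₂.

Market 1: 176 - 6P₁ - P₂ = 4P₁ → 10P₁ + P₂ = 176.
Market 2: 8P₂ + P₁ = 177.
Eliminating P₂: 8×(1) − 1×(2) gives 79P₁ = 1231, so P₁ = 1231/79.
Back-substitute into (2): P₂ = (177 − 1×1231/79) / 8 = 1594/79.

P₁ = 1231/79, P₂ = 1594/79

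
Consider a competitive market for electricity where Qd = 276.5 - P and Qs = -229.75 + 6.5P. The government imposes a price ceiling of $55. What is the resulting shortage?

Equilibrium price would be P* = 67.5, so the ceiling at 55 binds.
At P = 55: Qd = 276.5 − 1(55) = 221.5, Qs = -229.75 + 6.5(55) = 127.75.
Shortage = 221.5 − 127.75 = 93.75.

Shortage = 93.75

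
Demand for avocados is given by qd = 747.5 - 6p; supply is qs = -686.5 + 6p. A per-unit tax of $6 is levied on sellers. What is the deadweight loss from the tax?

Pre-tax equilibrium: p* = 119.5, q* = 30.5.
Tax on sellers shifts supply to qs = -686.5 + 6(p − 6) = -722.5 + 6p.
747.5 - 6p = -722.5 + 6p gives buyer price pb = 122.5; sellers receive ps = 122.5 − 6 = 116.5.
New quantity: q = 747.5 − 6(122.5) = 12.5.
DWL = ½ × 6 × (30.5 − 12.5) = 54.

Deadweight loss = 54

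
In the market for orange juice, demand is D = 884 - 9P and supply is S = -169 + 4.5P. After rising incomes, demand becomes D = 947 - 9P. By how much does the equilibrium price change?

Original equilibrium: P* = 78, Q* = 182.
New equilibrium: 947 - 9P = -169 + 4.5P, so 1116 = 13.5P and P' = 248/3; Q' = 947 − 9(248/3) = 203.
Change in price: 248/3 − 78 = 14/3.

ΔP = 14/3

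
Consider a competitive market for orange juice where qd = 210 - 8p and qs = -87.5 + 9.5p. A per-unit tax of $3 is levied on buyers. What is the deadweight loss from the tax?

Deadweight loss = 684/35

Pre-tax equilibrium: p* = 17, q* = 74.
Tax on buyers shifts demand to qd = 210 − 8(p + 3) = 186 - 8p.
186 - 8p = -87.5 + 9.5p gives seller price ps = 547/35; buyers pay pb = 547/35 + 3 = 652/35.
New quantity: q = 210 − 8(652/35) = 2134/35.
DWL = ½ × 3 × (74 − 2134/35) = 684/35.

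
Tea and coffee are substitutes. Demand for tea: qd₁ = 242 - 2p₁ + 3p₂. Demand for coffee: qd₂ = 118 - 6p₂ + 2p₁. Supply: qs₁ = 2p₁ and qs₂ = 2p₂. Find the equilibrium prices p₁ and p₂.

Market 1: 242 - 2p₁ + 3p₂ = 2p₁ → 4p₁ - 3p₂ = 242.
Market 2: 8p₂ - 2p₁ = 118.
Eliminating p₂: 8×(1) + 3×(2) gives 26p₁ = 2290, so p₁ = 1145/13.
Back-substitute into (2): p₂ = (118 + 2×1145/13) / 8 = 478/13.

p₁ = 1145/13, p₂ = 478/13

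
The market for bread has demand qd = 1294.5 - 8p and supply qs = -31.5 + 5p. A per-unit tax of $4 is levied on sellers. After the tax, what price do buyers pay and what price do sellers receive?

Buyers pay 1346/13, sellers receive 1294/13

Pre-tax equilibrium: p* = 102, q* = 478.5.
Tax on sellers shifts supply to qs = -31.5 + 5(p − 4) = -51.5 + 5p.
1294.5 - 8p = -51.5 + 5p gives buyer price pb = 1346/13; sellers receive ps = 1346/13 − 4 = 1294/13.
New quantity: q = 1294.5 − 8(1346/13) = 12121/26.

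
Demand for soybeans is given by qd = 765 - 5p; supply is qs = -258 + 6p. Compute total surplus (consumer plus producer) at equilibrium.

Equilibrium: 765 - 5p = -258 + 6p gives p* = 93, q* = 300.
Demand choke price: p = 153; supply starts at p = 43.
CS = ½(153 − 93)(300) = 9000; PS = ½(93 − 43)(300) = 7500.

Total surplus = 16500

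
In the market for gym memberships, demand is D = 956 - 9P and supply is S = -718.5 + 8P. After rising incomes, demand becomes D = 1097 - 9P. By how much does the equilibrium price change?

Original equilibrium: P* = 98.5, Q* = 69.5.
New equilibrium: 1097 - 9P = -718.5 + 8P, so 1815.5 = 17P and P' = 3631/34; Q' = 1097 − 9(3631/34) = 4619/34.
Change in price: 3631/34 − 98.5 = 141/17.

ΔP = 141/17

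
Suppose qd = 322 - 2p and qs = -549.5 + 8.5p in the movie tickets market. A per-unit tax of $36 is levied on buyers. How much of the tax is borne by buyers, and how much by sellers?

Pre-tax equilibrium: p* = 83, q* = 156.
Tax on buyers shifts demand to qd = 322 − 2(p + 36) = 250 - 2p.
250 - 2p = -549.5 + 8.5p gives seller price ps = 533/7; buyers pay pb = 533/7 + 36 = 785/7.
New quantity: q = 322 − 2(785/7) = 684/7.
Buyer burden = 785/7 − 83 = 204/7; seller burden = 83 − 533/7 = 48/7.

Buyers bear 204/7, sellers bear 48/7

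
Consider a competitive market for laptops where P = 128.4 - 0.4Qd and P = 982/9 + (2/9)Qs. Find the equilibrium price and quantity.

P* = 116, Q* = 31

Set the two price expressions equal: 128.4 - 0.4Q = 982/9 + (2/9)Q.
868/45 = (28/45)Q, so Q* = 31.
P* = 128.4 − (0.4)(31) = 116.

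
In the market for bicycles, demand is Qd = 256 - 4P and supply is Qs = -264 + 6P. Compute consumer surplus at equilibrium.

Equilibrium: 256 - 4P = -264 + 6P gives P* = 52, Q* = 48.
Demand choke price (Qd = 0): P = 64.
CS = ½(64 − 52)(48) = 288.

Consumer surplus = 288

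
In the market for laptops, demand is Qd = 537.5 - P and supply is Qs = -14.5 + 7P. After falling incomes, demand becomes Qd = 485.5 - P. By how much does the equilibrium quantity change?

ΔQ = -45.5

Original equilibrium: P* = 69, Q* = 468.5.
New equilibrium: 485.5 - P = -14.5 + 7P, so 500 = 8P and P' = 62.5; Q' = 485.5 − 1(62.5) = 423.
Change in quantity: 423 − 468.5 = -45.5.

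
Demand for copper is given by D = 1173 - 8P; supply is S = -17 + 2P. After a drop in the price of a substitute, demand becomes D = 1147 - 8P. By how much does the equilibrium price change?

ΔP = -2.6

Original equilibrium: P* = 119, Q* = 221.
New equilibrium: 1147 - 8P = -17 + 2P, so 1164 = 10P and P' = 116.4; Q' = 1147 − 8(116.4) = 215.8.
Change in price: 116.4 − 119 = -2.6.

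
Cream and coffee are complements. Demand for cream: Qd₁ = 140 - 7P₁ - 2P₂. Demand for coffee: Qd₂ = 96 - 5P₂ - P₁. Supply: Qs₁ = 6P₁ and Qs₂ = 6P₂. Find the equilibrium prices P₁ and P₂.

Market 1: 140 - 7P₁ - 2P₂ = 6P₁ → 13P₁ + 2P₂ = 140.
Market 2: 11P₂ + P₁ = 96.
Eliminating P₂: 11×(1) − 2×(2) gives 141P₁ = 1348, so P₁ = 1348/141.
Back-substitute into (2): P₂ = (96 − 1×1348/141) / 11 = 1108/141.

P₁ = 1348/141, P₂ = 1108/141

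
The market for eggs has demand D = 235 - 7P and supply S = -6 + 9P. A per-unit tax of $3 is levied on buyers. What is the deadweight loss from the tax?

Deadweight loss = 17.71875

Pre-tax equilibrium: P* = 15.0625, Q* = 129.5625.
Tax on buyers shifts demand to D = 235 − 7(P + 3) = 214 - 7P.
214 - 7P = -6 + 9P gives seller price Ps = 13.75; buyers pay Pb = 13.75 + 3 = 16.75.
New quantity: Q = 235 − 7(16.75) = 117.75.
DWL = ½ × 3 × (129.5625 − 117.75) = 17.71875.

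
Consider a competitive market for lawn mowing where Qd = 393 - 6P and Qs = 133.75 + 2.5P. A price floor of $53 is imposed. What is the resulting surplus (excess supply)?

Equilibrium price would be P* = 30.5, so the floor at 53 binds.
At P = 53: Qd = 75, Qs = 266.25.
Surplus = 266.25 − 75 = 191.25.

Surplus = 191.25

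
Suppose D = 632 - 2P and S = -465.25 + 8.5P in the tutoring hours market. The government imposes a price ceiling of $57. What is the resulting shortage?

Equilibrium price would be P* = 104.5, so the ceiling at 57 binds.
At P = 57: D = 632 − 2(57) = 518, S = -465.25 + 8.5(57) = 19.25.
Shortage = 518 − 19.25 = 498.75.

Shortage = 498.75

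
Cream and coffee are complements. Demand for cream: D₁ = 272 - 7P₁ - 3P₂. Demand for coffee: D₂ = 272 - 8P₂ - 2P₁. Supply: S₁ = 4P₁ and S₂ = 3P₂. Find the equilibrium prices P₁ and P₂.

Market 1: 272 - 7P₁ - 3P₂ = 4P₁ → 11P₁ + 3P₂ = 272.
Market 2: 11P₂ + 2P₁ = 272.
Eliminating P₂: 11×(1) − 3×(2) gives 115P₁ = 2176, so P₁ = 2176/115.
Back-substitute into (2): P₂ = (272 − 2×2176/115) / 11 = 2448/115.

P₁ = 2176/115, P₂ = 2448/115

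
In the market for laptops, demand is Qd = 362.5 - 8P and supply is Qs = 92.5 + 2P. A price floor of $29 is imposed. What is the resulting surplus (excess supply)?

Equilibrium price would be P* = 27, so the floor at 29 binds.
At P = 29: Qd = 130.5, Qs = 150.5.
Surplus = 150.5 − 130.5 = 20.

Surplus = 20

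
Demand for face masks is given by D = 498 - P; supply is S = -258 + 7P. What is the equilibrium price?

P* = 94.5

Set D = S: 498 - P = -258 + 7P.
756 = 8P, so P* = 94.5.
Q* = 498 − 1(94.5) = 403.5.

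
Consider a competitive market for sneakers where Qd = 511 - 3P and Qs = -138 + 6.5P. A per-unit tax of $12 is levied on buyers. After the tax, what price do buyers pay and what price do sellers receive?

Buyers pay 1454/19, sellers receive 1226/19

Pre-tax equilibrium: P* = 1298/19, Q* = 5815/19.
Tax on buyers shifts demand to Qd = 511 − 3(P + 12) = 475 - 3P.
475 - 3P = -138 + 6.5P gives seller price Ps = 1226/19; buyers pay Pb = 1226/19 + 12 = 1454/19.
New quantity: Q = 511 − 3(1454/19) = 5347/19.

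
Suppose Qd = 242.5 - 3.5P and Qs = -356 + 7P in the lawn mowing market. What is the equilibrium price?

Set Qd = Qs: 242.5 - 3.5P = -356 + 7P.
598.5 = 10.5P, so P* = 57.
Q* = 242.5 − 3.5(57) = 43.

P* = 57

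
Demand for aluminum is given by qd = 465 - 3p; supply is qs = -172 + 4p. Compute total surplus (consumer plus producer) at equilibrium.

Total surplus = 10752

Equilibrium: 465 - 3p = -172 + 4p gives p* = 91, q* = 192.
Demand choke price: p = 155; supply starts at p = 43.
CS = ½(155 − 91)(192) = 6144; PS = ½(91 − 43)(192) = 4608.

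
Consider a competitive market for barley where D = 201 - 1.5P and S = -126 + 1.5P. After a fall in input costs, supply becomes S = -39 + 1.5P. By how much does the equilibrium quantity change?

ΔQ = 43.5

Original equilibrium: P* = 109, Q* = 37.5.
New equilibrium: 201 - 1.5P = -39 + 1.5P, so 240 = 3P and P' = 80; Q' = 201 − 1.5(80) = 81.
Change in quantity: 81 − 37.5 = 43.5.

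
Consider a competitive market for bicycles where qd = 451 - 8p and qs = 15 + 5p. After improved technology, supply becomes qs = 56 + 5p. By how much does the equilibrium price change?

Original equilibrium: p* = 436/13, q* = 2375/13.
New equilibrium: 451 - 8p = 56 + 5p, so 395 = 13p and p' = 395/13; q' = 451 − 8(395/13) = 2703/13.
Change in price: 395/13 − 436/13 = -41/13.

Δp = -41/13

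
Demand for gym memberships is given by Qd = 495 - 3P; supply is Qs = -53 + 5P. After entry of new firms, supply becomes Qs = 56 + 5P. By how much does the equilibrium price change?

ΔP = -13.625

Original equilibrium: P* = 68.5, Q* = 289.5.
New equilibrium: 495 - 3P = 56 + 5P, so 439 = 8P and P' = 54.875; Q' = 495 − 3(54.875) = 330.375.
Change in price: 54.875 − 68.5 = -13.625.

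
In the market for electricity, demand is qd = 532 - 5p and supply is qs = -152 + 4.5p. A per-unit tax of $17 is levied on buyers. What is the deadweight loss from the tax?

Pre-tax equilibrium: p* = 72, q* = 172.
Tax on buyers shifts demand to qd = 532 − 5(p + 17) = 447 - 5p.
447 - 5p = -152 + 4.5p gives seller price ps = 1198/19; buyers pay pb = 1198/19 + 17 = 1521/19.
New quantity: q = 532 − 5(1521/19) = 2503/19.
DWL = ½ × 17 × (172 − 2503/19) = 13005/38.

Deadweight loss = 13005/38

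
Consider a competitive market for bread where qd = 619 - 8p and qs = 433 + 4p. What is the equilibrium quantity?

Set qd = qs: 619 - 8p = 433 + 4p.
186 = 12p, so p* = 15.5.
q* = 619 − 8(15.5) = 495.

q* = 495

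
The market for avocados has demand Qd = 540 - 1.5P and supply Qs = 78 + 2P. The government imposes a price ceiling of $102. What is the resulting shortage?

Equilibrium price would be P* = 132, so the ceiling at 102 binds.
At P = 102: Qd = 540 − 1.5(102) = 387, Qs = 78 + 2(102) = 282.
Shortage = 387 − 282 = 105.

Shortage = 105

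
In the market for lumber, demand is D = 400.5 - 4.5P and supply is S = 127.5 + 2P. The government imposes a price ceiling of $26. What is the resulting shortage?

Equilibrium price would be P* = 42, so the ceiling at 26 binds.
At P = 26: D = 400.5 − 4.5(26) = 283.5, S = 127.5 + 2(26) = 179.5.
Shortage = 283.5 − 179.5 = 104.

Shortage = 104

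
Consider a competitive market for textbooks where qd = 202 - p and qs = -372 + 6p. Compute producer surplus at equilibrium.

Producer surplus = 1200

Equilibrium: 202 - p = -372 + 6p gives p* = 82, q* = 120.
Supply starts at p = 62 (where qs = 0).
PS = ½(82 − 62)(120) = 1200.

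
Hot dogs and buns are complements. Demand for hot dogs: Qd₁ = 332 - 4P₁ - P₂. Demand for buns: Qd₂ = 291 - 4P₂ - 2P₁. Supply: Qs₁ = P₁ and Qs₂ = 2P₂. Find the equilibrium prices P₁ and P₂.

Market 1: 332 - 4P₁ - P₂ = P₁ → 5P₁ + P₂ = 332.
Market 2: 6P₂ + 2P₁ = 291.
Eliminating P₂: 6×(1) − 1×(2) gives 28P₁ = 1701, so P₁ = 60.75.
Back-substitute into (2): P₂ = (291 − 2×60.75) / 6 = 28.25.

P₁ = 60.75, P₂ = 28.25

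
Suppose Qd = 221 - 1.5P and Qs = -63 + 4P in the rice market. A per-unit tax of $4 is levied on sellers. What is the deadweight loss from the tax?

Deadweight loss = 96/11

Pre-tax equilibrium: P* = 568/11, Q* = 1579/11.
Tax on sellers shifts supply to Qs = -63 + 4(P − 4) = -79 + 4P.
221 - 1.5P = -79 + 4P gives buyer price Pb = 600/11; sellers receive Ps = 600/11 − 4 = 556/11.
New quantity: Q = 221 − 1.5(600/11) = 1531/11.
DWL = ½ × 4 × (1579/11 − 1531/11) = 96/11.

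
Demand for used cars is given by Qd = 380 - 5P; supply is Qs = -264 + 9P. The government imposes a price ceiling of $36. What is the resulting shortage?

Shortage = 140

Equilibrium price would be P* = 46, so the ceiling at 36 binds.
At P = 36: Qd = 380 − 5(36) = 200, Qs = -264 + 9(36) = 60.
Shortage = 200 − 60 = 140.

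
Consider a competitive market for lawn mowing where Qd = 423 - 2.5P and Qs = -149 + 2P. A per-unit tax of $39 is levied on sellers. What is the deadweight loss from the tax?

Pre-tax equilibrium: P* = 1144/9, Q* = 947/9.
Tax on sellers shifts supply to Qs = -149 + 2(P − 39) = -227 + 2P.
423 - 2.5P = -227 + 2P gives buyer price Pb = 1300/9; sellers receive Ps = 1300/9 − 39 = 949/9.
New quantity: Q = 423 − 2.5(1300/9) = 557/9.
DWL = ½ × 39 × (947/9 − 557/9) = 845.

Deadweight loss = 845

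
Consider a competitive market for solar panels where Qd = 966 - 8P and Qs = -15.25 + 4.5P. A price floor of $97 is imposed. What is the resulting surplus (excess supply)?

Surplus = 231.25

Equilibrium price would be P* = 78.5, so the floor at 97 binds.
At P = 97: Qd = 190, Qs = 421.25.
Surplus = 421.25 − 190 = 231.25.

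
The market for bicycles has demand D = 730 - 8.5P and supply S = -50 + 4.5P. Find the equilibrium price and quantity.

P* = 60, Q* = 220

Set D = S: 730 - 8.5P = -50 + 4.5P.
780 = 13P, so P* = 60.
Q* = 730 − 8.5(60) = 220.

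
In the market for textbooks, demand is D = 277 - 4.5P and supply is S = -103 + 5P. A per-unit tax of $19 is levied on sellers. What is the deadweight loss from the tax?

Deadweight loss = 427.5

Pre-tax equilibrium: P* = 40, Q* = 97.
Tax on sellers shifts supply to S = -103 + 5(P − 19) = -198 + 5P.
277 - 4.5P = -198 + 5P gives buyer price Pb = 50; sellers receive Ps = 50 − 19 = 31.
New quantity: Q = 277 − 4.5(50) = 52.
DWL = ½ × 19 × (97 − 52) = 427.5.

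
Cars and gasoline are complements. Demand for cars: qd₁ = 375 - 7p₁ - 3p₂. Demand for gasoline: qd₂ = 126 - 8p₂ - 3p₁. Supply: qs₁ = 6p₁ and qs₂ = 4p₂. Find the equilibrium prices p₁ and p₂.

p₁ = 1374/49, p₂ = 171/49

Market 1: 375 - 7p₁ - 3p₂ = 6p₁ → 13p₁ + 3p₂ = 375.
Market 2: 12p₂ + 3p₁ = 126.
Eliminating p₂: 12×(1) − 3×(2) gives 147p₁ = 4122, so p₁ = 1374/49.
Back-substitute into (2): p₂ = (126 − 3×1374/49) / 12 = 171/49.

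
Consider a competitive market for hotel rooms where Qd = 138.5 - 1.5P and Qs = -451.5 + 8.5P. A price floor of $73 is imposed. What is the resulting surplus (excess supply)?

Surplus = 140

Equilibrium price would be P* = 59, so the floor at 73 binds.
At P = 73: Qd = 29, Qs = 169.
Surplus = 169 − 29 = 140.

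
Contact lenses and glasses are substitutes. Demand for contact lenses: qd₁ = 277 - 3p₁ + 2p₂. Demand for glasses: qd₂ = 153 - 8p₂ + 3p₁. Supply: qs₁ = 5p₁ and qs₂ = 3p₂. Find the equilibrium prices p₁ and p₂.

Market 1: 277 - 3p₁ + 2p₂ = 5p₁ → 8p₁ - 2p₂ = 277.
Market 2: 11p₂ - 3p₁ = 153.
Eliminating p₂: 11×(1) + 2×(2) gives 82p₁ = 3353, so p₁ = 3353/82.
Back-substitute into (2): p₂ = (153 + 3×3353/82) / 11 = 2055/82.

p₁ = 3353/82, p₂ = 2055/82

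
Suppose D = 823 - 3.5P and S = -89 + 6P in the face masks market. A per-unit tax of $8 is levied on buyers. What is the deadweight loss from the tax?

Pre-tax equilibrium: P* = 96, Q* = 487.
Tax on buyers shifts demand to D = 823 − 3.5(P + 8) = 795 - 3.5P.
795 - 3.5P = -89 + 6P gives seller price Ps = 1768/19; buyers pay Pb = 1768/19 + 8 = 1920/19.
New quantity: Q = 823 − 3.5(1920/19) = 8917/19.
DWL = ½ × 8 × (487 − 8917/19) = 1344/19.

Deadweight loss = 1344/19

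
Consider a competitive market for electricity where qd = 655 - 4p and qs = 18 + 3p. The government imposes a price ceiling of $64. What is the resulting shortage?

Shortage = 189

Equilibrium price would be p* = 91, so the ceiling at 64 binds.
At p = 64: qd = 655 − 4(64) = 399, qs = 18 + 3(64) = 210.
Shortage = 399 − 210 = 189.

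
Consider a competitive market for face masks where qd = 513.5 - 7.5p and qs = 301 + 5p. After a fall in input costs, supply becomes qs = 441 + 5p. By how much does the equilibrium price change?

Original equilibrium: p* = 17, q* = 386.
New equilibrium: 513.5 - 7.5p = 441 + 5p, so 72.5 = 12.5p and p' = 5.8; q' = 513.5 − 7.5(5.8) = 470.
Change in price: 5.8 − 17 = -11.2.

Δp = -11.2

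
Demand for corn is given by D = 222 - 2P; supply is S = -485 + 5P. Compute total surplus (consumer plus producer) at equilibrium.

Equilibrium: 222 - 2P = -485 + 5P gives P* = 101, Q* = 20.
Demand choke price: P = 111; supply starts at P = 97.
CS = ½(111 − 101)(20) = 100; PS = ½(101 − 97)(20) = 40.

Total surplus = 140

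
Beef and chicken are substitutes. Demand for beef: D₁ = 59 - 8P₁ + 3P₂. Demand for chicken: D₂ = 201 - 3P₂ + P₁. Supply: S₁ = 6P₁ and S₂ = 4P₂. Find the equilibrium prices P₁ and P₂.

P₁ = 1016/95, P₂ = 2873/95

Market 1: 59 - 8P₁ + 3P₂ = 6P₁ → 14P₁ - 3P₂ = 59.
Market 2: 7P₂ - P₁ = 201.
Eliminating P₂: 7×(1) + 3×(2) gives 95P₁ = 1016, so P₁ = 1016/95.
Back-substitute into (2): P₂ = (201 + 1×1016/95) / 7 = 2873/95.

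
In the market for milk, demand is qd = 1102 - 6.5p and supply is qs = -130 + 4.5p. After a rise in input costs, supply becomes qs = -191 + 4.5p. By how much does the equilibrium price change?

Δp = 61/11

Original equilibrium: p* = 112, q* = 374.
New equilibrium: 1102 - 6.5p = -191 + 4.5p, so 1293 = 11p and p' = 1293/11; q' = 1102 − 6.5(1293/11) = 7435/22.
Change in price: 1293/11 − 112 = 61/11.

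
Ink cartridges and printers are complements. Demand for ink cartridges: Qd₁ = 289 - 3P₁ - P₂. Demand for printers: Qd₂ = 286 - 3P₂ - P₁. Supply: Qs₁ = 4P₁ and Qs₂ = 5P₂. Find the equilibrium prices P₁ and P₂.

P₁ = 2026/55, P₂ = 1713/55

Market 1: 289 - 3P₁ - P₂ = 4P₁ → 7P₁ + P₂ = 289.
Market 2: 8P₂ + P₁ = 286.
Eliminating P₂: 8×(1) − 1×(2) gives 55P₁ = 2026, so P₁ = 2026/55.
Back-substitute into (2): P₂ = (286 − 1×2026/55) / 8 = 1713/55.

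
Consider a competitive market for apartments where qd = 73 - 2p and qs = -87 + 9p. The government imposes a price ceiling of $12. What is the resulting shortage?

Shortage = 28

Equilibrium price would be p* = 160/11, so the ceiling at 12 binds.
At p = 12: qd = 73 − 2(12) = 49, qs = -87 + 9(12) = 21.
Shortage = 49 − 21 = 28.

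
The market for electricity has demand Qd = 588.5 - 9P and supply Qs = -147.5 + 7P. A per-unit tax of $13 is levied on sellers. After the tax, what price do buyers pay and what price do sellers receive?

Pre-tax equilibrium: P* = 46, Q* = 174.5.
Tax on sellers shifts supply to Qs = -147.5 + 7(P − 13) = -238.5 + 7P.
588.5 - 9P = -238.5 + 7P gives buyer price Pb = 51.6875; sellers receive Ps = 51.6875 − 13 = 38.6875.
New quantity: Q = 588.5 − 9(51.6875) = 123.3125.

Buyers pay $51.6875, sellers receive $38.6875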